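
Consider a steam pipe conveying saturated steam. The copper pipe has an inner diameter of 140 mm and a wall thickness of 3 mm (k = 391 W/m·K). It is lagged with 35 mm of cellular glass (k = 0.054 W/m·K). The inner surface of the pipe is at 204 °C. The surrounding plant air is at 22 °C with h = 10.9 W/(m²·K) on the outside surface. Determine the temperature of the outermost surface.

T ≈ 41.1 °C

Cylindrical conduction, so R = ln(r₂/r₁)/(2πkL) per layer, in series:
R_copper pipe wall = ln(73/70)/(2π×391×1) = 1.708×10^-5 K/W
R_cellular glass = ln(108/73)/(2π×0.054×1) = 1.154 K/W
R_outer film = 1/(h_o·2πr_oL) = 1/(10.9×2π×0.108×1) = 0.1352 K/W
R_total = 1.29 K/W
Q = ΔT/R_total = 182/1.29
Q = 141 W/m
T_interface = T_inner − Q·ΣR(inner→interface) = 204 − 141×1.154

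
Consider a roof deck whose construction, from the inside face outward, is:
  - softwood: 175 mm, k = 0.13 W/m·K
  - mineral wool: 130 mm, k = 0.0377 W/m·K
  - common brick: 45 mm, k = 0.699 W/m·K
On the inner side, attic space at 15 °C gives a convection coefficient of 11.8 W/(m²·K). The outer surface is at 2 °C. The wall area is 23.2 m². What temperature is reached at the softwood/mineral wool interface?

T ≈ 11.2 °C

Thermal resistances in series:
R_inner film = 1/(h_i·A) = 1/(11.8×23.2) = 0.003653 K/W
R_softwood = L/(kA) = 0.175/(0.13×23.2) = 0.05802 K/W
R_mineral wool = L/(kA) = 0.13/(0.0377×23.2) = 0.1486 K/W
R_common brick = L/(kA) = 0.045/(0.699×23.2) = 0.002775 K/W
R_total = 0.2131 K/W;  Q = ΔT/R_total = 13/0.2131 = 61.01 W
T_interface = T_inner − Q·ΣR(inner→interface) = 15 − 61×0.06168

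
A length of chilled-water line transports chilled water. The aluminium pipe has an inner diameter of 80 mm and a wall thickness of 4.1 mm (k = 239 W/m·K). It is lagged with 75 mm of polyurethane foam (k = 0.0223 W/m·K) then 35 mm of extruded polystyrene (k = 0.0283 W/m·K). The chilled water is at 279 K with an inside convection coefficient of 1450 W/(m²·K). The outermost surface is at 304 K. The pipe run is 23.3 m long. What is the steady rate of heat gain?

Q ≈ 68.2 W

Radial resistances (cylindrical: R_cond = ln(r_o/r_i)/(2πkL), R_conv = 1/(h·2πrL)):
R_inner film = 1/(h_i·2πr₁L) = 1/(1450×2π×0.04×23.3) = 1.178×10^-4 K/W
R_aluminium pipe wall = ln(44.1/40)/(2π×239×23.3) = 2.789×10^-6 K/W
R_polyurethane foam = ln(119.1/44.1)/(2π×0.0223×23.3) = 0.3043 K/W
R_extruded polystyrene = ln(154.1/119.1)/(2π×0.0283×23.3) = 0.06219 K/W
R_total = 0.3666 K/W
Q = ΔT/R_total = 25/0.3666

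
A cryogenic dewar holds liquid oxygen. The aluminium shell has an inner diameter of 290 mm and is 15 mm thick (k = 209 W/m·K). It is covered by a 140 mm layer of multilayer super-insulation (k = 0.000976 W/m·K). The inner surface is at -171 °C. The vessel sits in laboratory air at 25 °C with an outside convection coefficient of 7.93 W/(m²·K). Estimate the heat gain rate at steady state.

Q ≈ 0.824 W

Each spherical layer contributes R = (1/r_i − 1/r_o)/(4πk):
R_aluminium shell = (1/0.145 − 1/0.16)/(4π×209) = 2.462×10^-4 K/W
R_multilayer super-insulation = (1/0.16 − 1/0.3)/(4π×0.000976) = 237.8 K/W
R_outer film = 1/(h·4πr_o²) = 1/(7.93×4π×0.3²) = 0.1115 K/W
R_total = 237.9 K/W
Q = ΔT/R_total = 196/237.9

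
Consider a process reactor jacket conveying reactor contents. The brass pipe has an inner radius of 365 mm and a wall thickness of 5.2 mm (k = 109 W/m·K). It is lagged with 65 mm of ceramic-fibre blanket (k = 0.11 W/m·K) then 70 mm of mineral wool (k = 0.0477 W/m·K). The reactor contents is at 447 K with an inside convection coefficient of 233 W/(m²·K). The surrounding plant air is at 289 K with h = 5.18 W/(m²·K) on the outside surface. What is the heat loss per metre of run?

Per-layer cylindrical resistances, series-summed:
R_inner film = 1/(h_i·2πr₁L) = 1/(233×2π×0.365×1) = 0.001871 K/W
R_brass pipe wall = ln(370.2/365)/(2π×109×1) = 2.066×10^-5 K/W
R_ceramic-fibre blanket = ln(435.2/370.2)/(2π×0.11×1) = 0.234 K/W
R_mineral wool = ln(505.2/435.2)/(2π×0.0477×1) = 0.4976 K/W
R_outer film = 1/(h_o·2πr_oL) = 1/(5.18×2π×0.5052×1) = 0.06082 K/W
R_total = 0.7944 K/W
Q = ΔT/R_total = 158/0.7944

q′ ≈ 199 W/m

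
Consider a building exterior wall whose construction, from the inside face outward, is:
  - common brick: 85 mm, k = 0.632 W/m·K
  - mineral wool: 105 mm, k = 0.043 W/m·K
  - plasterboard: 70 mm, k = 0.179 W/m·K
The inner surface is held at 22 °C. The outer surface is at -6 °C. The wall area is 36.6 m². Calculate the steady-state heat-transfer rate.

Series thermal resistances:
R_common brick = L/(kA) = 0.085/(0.632×36.6) = 0.003675 K/W
R_mineral wool = L/(kA) = 0.105/(0.043×36.6) = 0.06672 K/W
R_plasterboard = L/(kA) = 0.07/(0.179×36.6) = 0.01068 K/W
R_total = 0.08108 K/W
Q = ΔT / R_total = 28 / 0.08108

Q ≈ 345 W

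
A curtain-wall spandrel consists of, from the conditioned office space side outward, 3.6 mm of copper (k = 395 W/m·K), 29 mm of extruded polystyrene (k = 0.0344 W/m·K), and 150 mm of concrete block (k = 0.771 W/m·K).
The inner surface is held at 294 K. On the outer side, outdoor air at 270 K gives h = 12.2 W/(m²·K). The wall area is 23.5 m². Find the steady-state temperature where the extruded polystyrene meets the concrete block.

Thermal resistances in series:
R_copper = L/(kA) = 0.0036/(395×23.5) = 3.878×10^-7 K/W
R_extruded polystyrene = L/(kA) = 0.029/(0.0344×23.5) = 0.03587 K/W
R_concrete block = L/(kA) = 0.15/(0.771×23.5) = 0.008279 K/W
R_outer film = 1/(h_o·A) = 1/(12.2×23.5) = 0.003488 K/W
R_total = 0.04764 K/W;  Q = ΔT/R_total = 24/0.04764 = 503.8 W
T_interface = T_inner − Q·ΣR(inner→interface) = 294 − 504×0.03587

T ≈ 276 K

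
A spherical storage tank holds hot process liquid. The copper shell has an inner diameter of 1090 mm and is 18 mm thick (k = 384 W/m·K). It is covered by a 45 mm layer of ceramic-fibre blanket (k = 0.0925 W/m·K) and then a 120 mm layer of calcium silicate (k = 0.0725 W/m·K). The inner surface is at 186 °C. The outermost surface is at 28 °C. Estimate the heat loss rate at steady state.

Each spherical layer contributes R = (1/r_i − 1/r_o)/(4πk):
R_copper shell = (1/0.545 − 1/0.563)/(4π×384) = 1.216×10^-5 K/W
R_ceramic-fibre blanket = (1/0.563 − 1/0.608)/(4π×0.0925) = 0.1131 K/W
R_calcium silicate = (1/0.608 − 1/0.728)/(4π×0.0725) = 0.2976 K/W
R_total = 0.4107 K/W
Q = ΔT/R_total = 158/0.4107

Q ≈ 385 W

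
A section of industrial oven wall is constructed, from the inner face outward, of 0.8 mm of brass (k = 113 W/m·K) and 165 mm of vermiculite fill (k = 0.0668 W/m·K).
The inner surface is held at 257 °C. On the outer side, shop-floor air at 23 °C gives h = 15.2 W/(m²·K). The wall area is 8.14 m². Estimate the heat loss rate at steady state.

Q ≈ 751 W

Model the wall as resistances in series:
R_brass = L/(kA) = 0.0008/(113×8.14) = 8.697×10^-7 K/W
R_vermiculite fill = L/(kA) = 0.165/(0.0668×8.14) = 0.3034 K/W
R_outer film = 1/(h_o·A) = 1/(15.2×8.14) = 0.008082 K/W
R_total = 0.3115 K/W
Q = ΔT / R_total = 234 / 0.3115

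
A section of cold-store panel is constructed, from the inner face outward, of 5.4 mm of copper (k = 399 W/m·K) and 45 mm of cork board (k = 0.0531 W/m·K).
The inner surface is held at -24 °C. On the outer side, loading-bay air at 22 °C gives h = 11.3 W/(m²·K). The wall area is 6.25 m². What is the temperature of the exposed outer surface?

T ≈ 17.7 °C

Using the resistance-network approach (series):
R_copper = L/(kA) = 0.0054/(399×6.25) = 2.165×10^-6 K/W
R_cork board = L/(kA) = 0.045/(0.0531×6.25) = 0.1356 K/W
R_outer film = 1/(h_o·A) = 1/(11.3×6.25) = 0.01416 K/W
R_total = 0.1498 K/W;  Q = ΔT/R_total = 46/0.1498 = 307.2 W
T_interface = T_inner + Q·ΣR(inner→interface) = -24 + 307×0.1356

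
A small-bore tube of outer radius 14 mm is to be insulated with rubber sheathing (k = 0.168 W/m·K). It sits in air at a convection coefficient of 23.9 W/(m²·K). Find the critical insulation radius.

r_cr ≈ 7.03 mm

For a cylinder r_cr = k/h = 0.168/23.9
r_cr = 7.03 mm; since the bare radius (14 mm) is above r_cr, any added insulation will reduce heat loss.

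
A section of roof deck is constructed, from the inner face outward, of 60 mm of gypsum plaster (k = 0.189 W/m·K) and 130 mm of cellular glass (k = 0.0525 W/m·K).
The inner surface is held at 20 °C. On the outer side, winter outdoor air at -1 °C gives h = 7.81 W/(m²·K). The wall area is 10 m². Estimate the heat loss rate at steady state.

Using the resistance-network approach (series):
R_gypsum plaster = L/(kA) = 0.06/(0.189×10) = 0.03175 K/W
R_cellular glass = L/(kA) = 0.13/(0.0525×10) = 0.2476 K/W
R_outer film = 1/(h_o·A) = 1/(7.81×10) = 0.0128 K/W
R_total = 0.2922 K/W
Q = ΔT / R_total = 21 / 0.2922

Q ≈ 71.9 W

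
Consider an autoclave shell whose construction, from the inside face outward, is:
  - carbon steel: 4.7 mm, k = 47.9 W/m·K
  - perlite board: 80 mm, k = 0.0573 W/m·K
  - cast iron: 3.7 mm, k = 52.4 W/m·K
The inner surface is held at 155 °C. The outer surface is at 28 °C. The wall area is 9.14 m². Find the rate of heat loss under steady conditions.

Q ≈ 831 W

Using the resistance-network approach (series):
R_carbon steel = L/(kA) = 0.0047/(47.9×9.14) = 1.074×10^-5 K/W
R_perlite board = L/(kA) = 0.08/(0.0573×9.14) = 0.1528 K/W
R_cast iron = L/(kA) = 0.0037/(52.4×9.14) = 7.725×10^-6 K/W
R_total = 0.1528 K/W
Q = ΔT / R_total = 127 / 0.1528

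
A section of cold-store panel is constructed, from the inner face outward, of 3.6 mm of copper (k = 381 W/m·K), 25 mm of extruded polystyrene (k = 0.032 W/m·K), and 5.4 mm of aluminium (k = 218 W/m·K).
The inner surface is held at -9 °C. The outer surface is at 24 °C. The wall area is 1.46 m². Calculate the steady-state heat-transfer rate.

Q ≈ 61.7 W

Using the resistance-network approach (series):
R_copper = L/(kA) = 0.0036/(381×1.46) = 6.472×10^-6 K/W
R_extruded polystyrene = L/(kA) = 0.025/(0.032×1.46) = 0.5351 K/W
R_aluminium = L/(kA) = 0.0054/(218×1.46) = 1.697×10^-5 K/W
R_total = 0.5351 K/W
Q = ΔT / R_total = 33 / 0.5351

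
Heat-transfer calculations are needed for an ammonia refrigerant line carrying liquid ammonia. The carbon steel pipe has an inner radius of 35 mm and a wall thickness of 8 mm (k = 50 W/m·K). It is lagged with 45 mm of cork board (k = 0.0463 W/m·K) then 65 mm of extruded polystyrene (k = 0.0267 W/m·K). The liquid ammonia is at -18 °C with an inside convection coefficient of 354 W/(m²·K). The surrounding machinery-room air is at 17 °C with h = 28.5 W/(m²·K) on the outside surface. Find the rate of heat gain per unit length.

q′ ≈ 6.03 W/m

Radial resistances (cylindrical: R_cond = ln(r_o/r_i)/(2πkL), R_conv = 1/(h·2πrL)):
R_inner film = 1/(h_i·2πr₁L) = 1/(354×2π×0.035×1) = 0.01285 K/W
R_carbon steel pipe wall = ln(43/35)/(2π×50×1) = 6.552×10^-4 K/W
R_cork board = ln(88/43)/(2π×0.0463×1) = 2.462 K/W
R_extruded polystyrene = ln(153/88)/(2π×0.0267×1) = 3.297 K/W
R_outer film = 1/(h_o·2πr_oL) = 1/(28.5×2π×0.153×1) = 0.0365 K/W
R_total = 5.809 K/W
Q = ΔT/R_total = 35/5.809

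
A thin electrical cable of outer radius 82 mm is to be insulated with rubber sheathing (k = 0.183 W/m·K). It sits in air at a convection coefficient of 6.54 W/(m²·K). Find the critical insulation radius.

For a cylinder r_cr = k/h = 0.183/6.54
r_cr = 28 mm; since the bare radius (82 mm) is above r_cr, any added insulation will reduce heat loss.

r_cr ≈ 28 mm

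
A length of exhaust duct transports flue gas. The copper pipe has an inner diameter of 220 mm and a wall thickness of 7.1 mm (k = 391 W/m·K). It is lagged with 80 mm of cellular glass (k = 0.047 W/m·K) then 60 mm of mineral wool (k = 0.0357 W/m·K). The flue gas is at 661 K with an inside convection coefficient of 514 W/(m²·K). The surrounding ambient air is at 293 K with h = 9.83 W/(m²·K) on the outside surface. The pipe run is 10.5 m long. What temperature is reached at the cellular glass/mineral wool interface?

T ≈ 445 K

Radial resistances (cylindrical: R_cond = ln(r_o/r_i)/(2πkL), R_conv = 1/(h·2πrL)):
R_inner film = 1/(h_i·2πr₁L) = 1/(514×2π×0.11×10.5) = 2.681×10^-4 K/W
R_copper pipe wall = ln(117.1/110)/(2π×391×10.5) = 2.425×10^-6 K/W
R_cellular glass = ln(197.1/117.1)/(2π×0.047×10.5) = 0.1679 K/W
R_mineral wool = ln(257.1/197.1)/(2π×0.0357×10.5) = 0.1128 K/W
R_outer film = 1/(h_o·2πr_oL) = 1/(9.83×2π×0.2571×10.5) = 0.005998 K/W
R_total = 0.287 K/W
Q = ΔT/R_total = 368/0.287
Q = 1280 W
T_interface = T_inner − Q·ΣR(inner→interface) = 661 − 1280×0.1682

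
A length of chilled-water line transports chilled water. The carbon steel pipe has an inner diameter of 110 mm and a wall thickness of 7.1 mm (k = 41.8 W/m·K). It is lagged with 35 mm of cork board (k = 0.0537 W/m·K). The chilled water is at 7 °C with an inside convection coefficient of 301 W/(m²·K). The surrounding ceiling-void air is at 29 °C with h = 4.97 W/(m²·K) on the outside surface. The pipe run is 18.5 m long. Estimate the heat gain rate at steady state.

Radial resistances (cylindrical: R_cond = ln(r_o/r_i)/(2πkL), R_conv = 1/(h·2πrL)):
R_inner film = 1/(h_i·2πr₁L) = 1/(301×2π×0.055×18.5) = 5.197×10^-4 K/W
R_carbon steel pipe wall = ln(62.1/55)/(2π×41.8×18.5) = 2.499×10^-5 K/W
R_cork board = ln(97.1/62.1)/(2π×0.0537×18.5) = 0.07161 K/W
R_outer film = 1/(h_o·2πr_oL) = 1/(4.97×2π×0.0971×18.5) = 0.01783 K/W
R_total = 0.08998 K/W
Q = ΔT/R_total = 22/0.08998

Q ≈ 244 W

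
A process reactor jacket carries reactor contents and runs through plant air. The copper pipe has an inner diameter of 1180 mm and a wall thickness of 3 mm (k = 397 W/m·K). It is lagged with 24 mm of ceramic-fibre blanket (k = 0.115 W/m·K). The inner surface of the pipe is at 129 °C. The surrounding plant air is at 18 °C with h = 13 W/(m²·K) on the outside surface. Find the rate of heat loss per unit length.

q′ ≈ 1480 W/m

Radial resistances (cylindrical: R_cond = ln(r_o/r_i)/(2πkL), R_conv = 1/(h·2πrL)):
R_copper pipe wall = ln(593/590)/(2π×397×1) = 2.033×10^-6 K/W
R_ceramic-fibre blanket = ln(617/593)/(2π×0.115×1) = 0.05491 K/W
R_outer film = 1/(h_o·2πr_oL) = 1/(13×2π×0.617×1) = 0.01984 K/W
R_total = 0.07475 K/W
Q = ΔT/R_total = 111/0.07475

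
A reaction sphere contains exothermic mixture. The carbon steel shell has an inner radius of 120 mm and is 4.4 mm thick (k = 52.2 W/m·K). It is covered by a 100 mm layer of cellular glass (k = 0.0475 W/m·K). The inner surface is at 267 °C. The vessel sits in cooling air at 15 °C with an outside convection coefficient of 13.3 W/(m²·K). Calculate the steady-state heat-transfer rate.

Radial (spherical) resistances in series:
R_carbon steel shell = (1/0.12 − 1/0.1244)/(4π×52.2) = 4.493×10^-4 K/W
R_cellular glass = (1/0.1244 − 1/0.2244)/(4π×0.0475) = 6.001 K/W
R_outer film = 1/(h·4πr_o²) = 1/(13.3×4π×0.2244²) = 0.1188 K/W
R_total = 6.121 K/W
Q = ΔT/R_total = 252/6.121

Q ≈ 41.2 W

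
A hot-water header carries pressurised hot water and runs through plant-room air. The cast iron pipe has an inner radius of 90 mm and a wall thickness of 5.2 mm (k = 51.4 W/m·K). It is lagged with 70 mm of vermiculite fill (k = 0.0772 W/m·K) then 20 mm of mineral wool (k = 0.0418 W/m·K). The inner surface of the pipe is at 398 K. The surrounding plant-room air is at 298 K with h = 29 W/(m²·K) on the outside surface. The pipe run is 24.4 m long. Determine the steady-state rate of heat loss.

Radial resistances (cylindrical: R_cond = ln(r_o/r_i)/(2πkL), R_conv = 1/(h·2πrL)):
R_cast iron pipe wall = ln(95.2/90)/(2π×51.4×24.4) = 7.128×10^-6 K/W
R_vermiculite fill = ln(165.2/95.2)/(2π×0.0772×24.4) = 0.04657 K/W
R_mineral wool = ln(185.2/165.2)/(2π×0.0418×24.4) = 0.01783 K/W
R_outer film = 1/(h_o·2πr_oL) = 1/(29×2π×0.1852×24.4) = 0.001214 K/W
R_total = 0.06562 K/W
Q = ΔT/R_total = 100/0.06562

Q ≈ 1520 W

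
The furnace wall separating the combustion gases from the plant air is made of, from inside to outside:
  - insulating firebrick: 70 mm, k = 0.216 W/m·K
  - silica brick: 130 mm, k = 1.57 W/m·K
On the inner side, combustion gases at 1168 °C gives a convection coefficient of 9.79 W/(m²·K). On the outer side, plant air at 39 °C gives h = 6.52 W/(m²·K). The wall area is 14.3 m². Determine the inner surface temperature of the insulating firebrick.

T ≈ 994 °C

Series thermal resistances:
R_inner film = 1/(h_i·A) = 1/(9.79×14.3) = 0.007143 K/W
R_insulating firebrick = L/(kA) = 0.07/(0.216×14.3) = 0.02266 K/W
R_silica brick = L/(kA) = 0.13/(1.57×14.3) = 0.00579 K/W
R_outer film = 1/(h_o·A) = 1/(6.52×14.3) = 0.01073 K/W
R_total = 0.04632 K/W;  Q = ΔT/R_total = 1129/0.04632 = 24370 W
T_interface = T_inner − Q·ΣR(inner→interface) = 1168 − 24400×0.007143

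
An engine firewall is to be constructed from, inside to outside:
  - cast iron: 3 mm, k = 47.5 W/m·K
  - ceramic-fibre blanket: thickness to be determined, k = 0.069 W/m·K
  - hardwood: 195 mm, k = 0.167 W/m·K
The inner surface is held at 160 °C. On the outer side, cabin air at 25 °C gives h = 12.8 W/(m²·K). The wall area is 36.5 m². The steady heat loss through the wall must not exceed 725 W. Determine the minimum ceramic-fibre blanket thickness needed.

Using the resistance-network approach (series):
R_cast iron = L/(kA) = 0.003/(47.5×36.5) = 1.73×10^-6 K/W
R_hardwood = L/(kA) = 0.195/(0.167×36.5) = 0.03199 K/W
R_outer film = 1/(h_o·A) = 1/(12.8×36.5) = 0.00214 K/W
Sum of the known resistances R_other = 0.03413 K/W
Required total resistance R_tot = ΔT/Q_allow = 135/725 = 0.1862 K/W
R_ceramic-fibre blanket = R_tot − R_other = 0.1521 K/W
L = R·k·A = 0.1521×0.069×36.5

L ≈ 383 mm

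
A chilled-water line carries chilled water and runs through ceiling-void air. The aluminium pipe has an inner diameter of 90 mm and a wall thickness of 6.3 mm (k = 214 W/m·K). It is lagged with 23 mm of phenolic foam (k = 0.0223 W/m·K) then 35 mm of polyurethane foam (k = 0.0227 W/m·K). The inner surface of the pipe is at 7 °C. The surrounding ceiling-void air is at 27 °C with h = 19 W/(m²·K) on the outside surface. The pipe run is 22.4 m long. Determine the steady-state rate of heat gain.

Q ≈ 82.6 W

For a radial system each layer contributes R = ln(r_out/r_in)/(2πkL); films add R = 1/(hA).
R_aluminium pipe wall = ln(51.3/45)/(2π×214×22.4) = 4.35×10^-6 K/W
R_phenolic foam = ln(74.3/51.3)/(2π×0.0223×22.4) = 0.118 K/W
R_polyurethane foam = ln(109.3/74.3)/(2π×0.0227×22.4) = 0.1208 K/W
R_outer film = 1/(h_o·2πr_oL) = 1/(19×2π×0.1093×22.4) = 0.003421 K/W
R_total = 0.2423 K/W
Q = ΔT/R_total = 20/0.2423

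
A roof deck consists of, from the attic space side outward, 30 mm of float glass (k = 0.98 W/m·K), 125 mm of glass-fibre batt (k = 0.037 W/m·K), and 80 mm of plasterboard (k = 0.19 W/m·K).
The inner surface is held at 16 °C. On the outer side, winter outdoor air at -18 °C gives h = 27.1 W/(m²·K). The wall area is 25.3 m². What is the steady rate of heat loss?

Using the resistance-network approach (series):
R_float glass = L/(kA) = 0.03/(0.98×25.3) = 0.00121 K/W
R_glass-fibre batt = L/(kA) = 0.125/(0.037×25.3) = 0.1335 K/W
R_plasterboard = L/(kA) = 0.08/(0.19×25.3) = 0.01664 K/W
R_outer film = 1/(h_o·A) = 1/(27.1×25.3) = 0.001459 K/W
R_total = 0.1528 K/W
Q = ΔT / R_total = 34 / 0.1528

Q ≈ 222 W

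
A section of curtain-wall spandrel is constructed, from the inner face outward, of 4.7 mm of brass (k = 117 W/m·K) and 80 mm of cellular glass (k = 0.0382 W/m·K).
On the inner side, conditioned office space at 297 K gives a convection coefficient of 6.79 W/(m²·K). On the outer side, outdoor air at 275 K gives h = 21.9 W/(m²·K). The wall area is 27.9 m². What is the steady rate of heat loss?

Treating each layer as a thermal resistance in series:
R_inner film = 1/(h_i·A) = 1/(6.79×27.9) = 0.005279 K/W
R_brass = L/(kA) = 0.0047/(117×27.9) = 1.44×10^-6 K/W
R_cellular glass = L/(kA) = 0.08/(0.0382×27.9) = 0.07506 K/W
R_outer film = 1/(h_o·A) = 1/(21.9×27.9) = 0.001637 K/W
R_total = 0.08198 K/W
Q = ΔT / R_total = 22 / 0.08198

Q ≈ 268 W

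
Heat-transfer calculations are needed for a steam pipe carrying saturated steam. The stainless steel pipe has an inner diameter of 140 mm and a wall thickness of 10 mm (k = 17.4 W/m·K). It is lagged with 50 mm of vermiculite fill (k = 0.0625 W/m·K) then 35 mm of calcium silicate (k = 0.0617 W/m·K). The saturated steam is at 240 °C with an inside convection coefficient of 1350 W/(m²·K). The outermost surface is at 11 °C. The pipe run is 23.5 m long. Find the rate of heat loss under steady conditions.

Treating each annulus and film as a series resistance:
R_inner film = 1/(h_i·2πr₁L) = 1/(1350×2π×0.07×23.5) = 7.167×10^-5 K/W
R_stainless steel pipe wall = ln(80/70)/(2π×17.4×23.5) = 5.197×10^-5 K/W
R_vermiculite fill = ln(130/80)/(2π×0.0625×23.5) = 0.05261 K/W
R_calcium silicate = ln(165/130)/(2π×0.0617×23.5) = 0.02617 K/W
R_total = 0.0789 K/W
Q = ΔT/R_total = 229/0.0789

Q ≈ 2900 W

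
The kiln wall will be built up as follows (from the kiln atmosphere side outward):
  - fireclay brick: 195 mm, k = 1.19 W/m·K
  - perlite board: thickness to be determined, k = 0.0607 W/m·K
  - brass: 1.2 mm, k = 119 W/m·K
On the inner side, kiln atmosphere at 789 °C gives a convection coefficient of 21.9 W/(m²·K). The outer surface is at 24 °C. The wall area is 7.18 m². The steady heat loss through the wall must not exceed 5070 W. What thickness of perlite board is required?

Series thermal resistances:
R_inner film = 1/(h_i·A) = 1/(21.9×7.18) = 0.00636 K/W
R_fireclay brick = L/(kA) = 0.195/(1.19×7.18) = 0.02282 K/W
R_brass = L/(kA) = 0.0012/(119×7.18) = 1.404×10^-6 K/W
Sum of the known resistances R_other = 0.02918 K/W
Required total resistance R_tot = ΔT/Q_allow = 765/5070 = 0.1509 K/W
R_perlite board = R_tot − R_other = 0.1217 K/W
L = R·k·A = 0.1217×0.0607×7.18

L ≈ 53 mm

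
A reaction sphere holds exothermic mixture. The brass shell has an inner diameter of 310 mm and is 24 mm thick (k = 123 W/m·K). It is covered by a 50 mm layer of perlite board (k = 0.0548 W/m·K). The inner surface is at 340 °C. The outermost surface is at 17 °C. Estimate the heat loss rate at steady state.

Q ≈ 182 W

Radial (spherical) resistances in series:
R_brass shell = (1/0.155 − 1/0.179)/(4π×123) = 5.596×10^-4 K/W
R_perlite board = (1/0.179 − 1/0.229)/(4π×0.0548) = 1.771 K/W
R_total = 1.772 K/W
Q = ΔT/R_total = 323/1.772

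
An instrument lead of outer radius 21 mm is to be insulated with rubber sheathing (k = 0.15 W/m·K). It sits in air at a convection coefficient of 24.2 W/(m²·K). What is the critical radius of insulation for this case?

r_cr ≈ 6.2 mm

For a cylinder r_cr = k/h = 0.15/24.2
r_cr = 6.2 mm; since the bare radius (21 mm) is above r_cr, any added insulation will reduce heat loss.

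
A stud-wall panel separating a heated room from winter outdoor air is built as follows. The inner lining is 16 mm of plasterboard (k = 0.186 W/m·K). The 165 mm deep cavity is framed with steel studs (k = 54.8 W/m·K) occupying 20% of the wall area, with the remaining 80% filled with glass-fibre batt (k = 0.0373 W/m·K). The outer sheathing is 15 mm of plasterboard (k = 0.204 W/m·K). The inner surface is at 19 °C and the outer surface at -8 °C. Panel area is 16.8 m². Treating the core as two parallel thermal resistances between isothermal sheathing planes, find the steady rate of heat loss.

Sheathing layers in series; stud and cavity paths in parallel between them.
R_inner = 0.016/(0.186×16.8) = 0.00512 K/W
R_stud  = 0.165/(54.8×0.2×16.8) = 8.961×10^-4 K/W
R_cav   = 0.165/(0.0373×0.8×16.8) = 0.3291 K/W
1/R_core = 1/R_stud + 1/R_cav → R_core = 8.937×10^-4 K/W
R_outer = 0.015/(0.204×16.8) = 0.004377 K/W
R_total = 0.01039 K/W
Q = ΔT/R_total = 27/0.01039

Q ≈ 2600 W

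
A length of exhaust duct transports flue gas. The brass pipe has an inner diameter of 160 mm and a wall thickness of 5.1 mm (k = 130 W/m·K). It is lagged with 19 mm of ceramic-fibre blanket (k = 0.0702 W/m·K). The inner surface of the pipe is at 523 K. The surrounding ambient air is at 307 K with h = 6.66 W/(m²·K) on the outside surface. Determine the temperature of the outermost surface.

Radial resistances (cylindrical: R_cond = ln(r_o/r_i)/(2πkL), R_conv = 1/(h·2πrL)):
R_brass pipe wall = ln(85.1/80)/(2π×130×1) = 7.566×10^-5 K/W
R_ceramic-fibre blanket = ln(104.1/85.1)/(2π×0.0702×1) = 0.4569 K/W
R_outer film = 1/(h_o·2πr_oL) = 1/(6.66×2π×0.1041×1) = 0.2296 K/W
R_total = 0.6865 K/W
Q = ΔT/R_total = 216/0.6865
Q = 315 W/m
T_interface = T_inner − Q·ΣR(inner→interface) = 523 − 315×0.457

T ≈ 379 K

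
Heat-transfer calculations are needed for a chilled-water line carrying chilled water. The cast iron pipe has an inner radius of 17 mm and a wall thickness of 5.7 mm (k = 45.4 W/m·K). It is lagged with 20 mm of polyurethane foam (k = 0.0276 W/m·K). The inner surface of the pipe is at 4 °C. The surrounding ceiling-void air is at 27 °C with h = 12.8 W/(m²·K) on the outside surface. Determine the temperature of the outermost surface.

Per-layer cylindrical resistances, series-summed:
R_cast iron pipe wall = ln(22.7/17)/(2π×45.4×1) = 0.001014 K/W
R_polyurethane foam = ln(42.7/22.7)/(2π×0.0276×1) = 3.643 K/W
R_outer film = 1/(h_o·2πr_oL) = 1/(12.8×2π×0.0427×1) = 0.2912 K/W
R_total = 3.936 K/W
Q = ΔT/R_total = 23/3.936
Q = 5.84 W/m
T_interface = T_inner + Q·ΣR(inner→interface) = 4 + 5.84×3.644

T ≈ 25.3 °C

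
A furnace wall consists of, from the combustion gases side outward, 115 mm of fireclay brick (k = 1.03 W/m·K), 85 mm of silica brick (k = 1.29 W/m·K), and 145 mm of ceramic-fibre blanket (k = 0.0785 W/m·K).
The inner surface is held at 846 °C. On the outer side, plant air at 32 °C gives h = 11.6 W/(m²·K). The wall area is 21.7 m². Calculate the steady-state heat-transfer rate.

Q ≈ 8370 W

Series thermal resistances:
R_fireclay brick = L/(kA) = 0.115/(1.03×21.7) = 0.005145 K/W
R_silica brick = L/(kA) = 0.085/(1.29×21.7) = 0.003036 K/W
R_ceramic-fibre blanket = L/(kA) = 0.145/(0.0785×21.7) = 0.08512 K/W
R_outer film = 1/(h_o·A) = 1/(11.6×21.7) = 0.003973 K/W
R_total = 0.09728 K/W
Q = ΔT / R_total = 814 / 0.09728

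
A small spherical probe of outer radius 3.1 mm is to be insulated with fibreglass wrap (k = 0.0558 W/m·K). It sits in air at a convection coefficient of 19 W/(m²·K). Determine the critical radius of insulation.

r_cr ≈ 5.87 mm

For a sphere r_cr = 2k/h = 2×0.0558/19
r_cr = 5.87 mm; since the bare radius (3.1 mm) is below r_cr, adding a thin layer of insulation will *increase* heat loss.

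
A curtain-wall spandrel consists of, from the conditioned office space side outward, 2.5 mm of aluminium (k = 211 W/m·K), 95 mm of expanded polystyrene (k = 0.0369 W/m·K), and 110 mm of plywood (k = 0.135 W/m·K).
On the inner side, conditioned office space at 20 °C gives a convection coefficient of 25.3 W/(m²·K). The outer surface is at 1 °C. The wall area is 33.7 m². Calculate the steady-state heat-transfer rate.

Series thermal resistances:
R_inner film = 1/(h_i·A) = 1/(25.3×33.7) = 0.001173 K/W
R_aluminium = L/(kA) = 0.0025/(211×33.7) = 3.516×10^-7 K/W
R_expanded polystyrene = L/(kA) = 0.095/(0.0369×33.7) = 0.0764 K/W
R_plywood = L/(kA) = 0.11/(0.135×33.7) = 0.02418 K/W
R_total = 0.1017 K/W
Q = ΔT / R_total = 19 / 0.1017

Q ≈ 187 W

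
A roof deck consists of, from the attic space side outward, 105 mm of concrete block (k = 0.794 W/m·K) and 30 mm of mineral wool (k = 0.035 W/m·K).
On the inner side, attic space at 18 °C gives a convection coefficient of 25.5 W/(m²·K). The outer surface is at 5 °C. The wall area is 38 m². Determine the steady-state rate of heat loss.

Q ≈ 480 W

Treating each layer as a thermal resistance in series:
R_inner film = 1/(h_i·A) = 1/(25.5×38) = 0.001032 K/W
R_concrete block = L/(kA) = 0.105/(0.794×38) = 0.00348 K/W
R_mineral wool = L/(kA) = 0.03/(0.035×38) = 0.02256 K/W
R_total = 0.02707 K/W
Q = ΔT / R_total = 13 / 0.02707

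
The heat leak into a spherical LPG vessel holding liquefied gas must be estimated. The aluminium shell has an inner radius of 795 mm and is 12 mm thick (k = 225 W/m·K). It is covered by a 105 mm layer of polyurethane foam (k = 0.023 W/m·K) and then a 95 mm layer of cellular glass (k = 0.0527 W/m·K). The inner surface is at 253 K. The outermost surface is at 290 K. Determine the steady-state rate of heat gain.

Q ≈ 56.9 W

Radial (spherical) resistances in series:
R_aluminium shell = (1/0.795 − 1/0.807)/(4π×225) = 6.615×10^-6 K/W
R_polyurethane foam = (1/0.807 − 1/0.912)/(4π×0.023) = 0.4936 K/W
R_cellular glass = (1/0.912 − 1/1.007)/(4π×0.0527) = 0.1562 K/W
R_total = 0.6498 K/W
Q = ΔT/R_total = 37/0.6498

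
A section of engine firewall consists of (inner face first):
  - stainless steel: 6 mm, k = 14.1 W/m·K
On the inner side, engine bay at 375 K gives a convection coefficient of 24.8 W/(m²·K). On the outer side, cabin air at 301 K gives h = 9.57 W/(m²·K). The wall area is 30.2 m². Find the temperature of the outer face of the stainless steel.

Thermal resistances in series:
R_inner film = 1/(h_i·A) = 1/(24.8×30.2) = 0.001335 K/W
R_stainless steel = L/(kA) = 0.006/(14.1×30.2) = 1.409×10^-5 K/W
R_outer film = 1/(h_o·A) = 1/(9.57×30.2) = 0.00346 K/W
R_total = 0.004809 K/W;  Q = ΔT/R_total = 74/0.004809 = 15390 W
T_interface = T_inner − Q·ΣR(inner→interface) = 375 − 15400×0.001349

T ≈ 354 K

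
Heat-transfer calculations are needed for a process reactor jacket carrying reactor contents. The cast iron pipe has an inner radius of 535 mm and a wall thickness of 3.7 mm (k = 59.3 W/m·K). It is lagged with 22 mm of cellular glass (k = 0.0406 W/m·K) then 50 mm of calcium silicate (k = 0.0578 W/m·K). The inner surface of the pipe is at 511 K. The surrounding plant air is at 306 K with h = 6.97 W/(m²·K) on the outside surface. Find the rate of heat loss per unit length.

Radial resistances (cylindrical: R_cond = ln(r_o/r_i)/(2πkL), R_conv = 1/(h·2πrL)):
R_cast iron pipe wall = ln(538.7/535)/(2π×59.3×1) = 1.85×10^-5 K/W
R_cellular glass = ln(560.7/538.7)/(2π×0.0406×1) = 0.1569 K/W
R_calcium silicate = ln(610.7/560.7)/(2π×0.0578×1) = 0.2352 K/W
R_outer film = 1/(h_o·2πr_oL) = 1/(6.97×2π×0.6107×1) = 0.03739 K/W
R_total = 0.4295 K/W
Q = ΔT/R_total = 205/0.4295

q′ ≈ 477 W/m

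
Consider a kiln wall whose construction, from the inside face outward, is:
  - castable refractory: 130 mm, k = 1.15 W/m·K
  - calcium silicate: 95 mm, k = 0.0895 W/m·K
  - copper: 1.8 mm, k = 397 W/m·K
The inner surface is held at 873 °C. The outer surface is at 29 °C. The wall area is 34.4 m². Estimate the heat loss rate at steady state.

Series thermal resistances:
R_castable refractory = L/(kA) = 0.13/(1.15×34.4) = 0.003286 K/W
R_calcium silicate = L/(kA) = 0.095/(0.0895×34.4) = 0.03086 K/W
R_copper = L/(kA) = 0.0018/(397×34.4) = 1.318×10^-7 K/W
R_total = 0.03414 K/W
Q = ΔT / R_total = 844 / 0.03414

Q ≈ 24700 W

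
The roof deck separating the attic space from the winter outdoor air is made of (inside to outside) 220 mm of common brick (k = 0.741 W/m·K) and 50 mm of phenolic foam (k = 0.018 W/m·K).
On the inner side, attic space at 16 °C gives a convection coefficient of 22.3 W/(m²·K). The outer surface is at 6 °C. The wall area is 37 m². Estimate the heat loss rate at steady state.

Using the resistance-network approach (series):
R_inner film = 1/(h_i·A) = 1/(22.3×37) = 0.001212 K/W
R_common brick = L/(kA) = 0.22/(0.741×37) = 0.008024 K/W
R_phenolic foam = L/(kA) = 0.05/(0.018×37) = 0.07508 K/W
R_total = 0.08431 K/W
Q = ΔT / R_total = 10 / 0.08431

Q ≈ 119 W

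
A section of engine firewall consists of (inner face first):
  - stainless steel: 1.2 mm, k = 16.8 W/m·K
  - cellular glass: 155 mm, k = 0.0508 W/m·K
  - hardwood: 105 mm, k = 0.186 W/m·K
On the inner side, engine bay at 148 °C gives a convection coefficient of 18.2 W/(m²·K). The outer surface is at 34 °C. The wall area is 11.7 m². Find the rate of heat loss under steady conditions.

Q ≈ 363 W

Model the wall as resistances in series:
R_inner film = 1/(h_i·A) = 1/(18.2×11.7) = 0.004696 K/W
R_stainless steel = L/(kA) = 0.0012/(16.8×11.7) = 6.105×10^-6 K/W
R_cellular glass = L/(kA) = 0.155/(0.0508×11.7) = 0.2608 K/W
R_hardwood = L/(kA) = 0.105/(0.186×11.7) = 0.04825 K/W
R_total = 0.3137 K/W
Q = ΔT / R_total = 114 / 0.3137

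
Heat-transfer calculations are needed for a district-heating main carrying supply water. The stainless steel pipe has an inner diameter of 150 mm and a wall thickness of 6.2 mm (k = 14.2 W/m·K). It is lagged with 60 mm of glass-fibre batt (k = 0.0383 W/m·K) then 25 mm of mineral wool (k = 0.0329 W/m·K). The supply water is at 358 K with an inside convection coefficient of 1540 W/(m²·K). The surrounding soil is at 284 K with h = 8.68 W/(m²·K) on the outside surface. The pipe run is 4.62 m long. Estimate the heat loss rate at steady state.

Q ≈ 107 W

Cylindrical conduction, so R = ln(r₂/r₁)/(2πkL) per layer, in series:
R_inner film = 1/(h_i·2πr₁L) = 1/(1540×2π×0.075×4.62) = 2.983×10^-4 K/W
R_stainless steel pipe wall = ln(81.2/75)/(2π×14.2×4.62) = 1.927×10^-4 K/W
R_glass-fibre batt = ln(141.2/81.2)/(2π×0.0383×4.62) = 0.4976 K/W
R_mineral wool = ln(166.2/141.2)/(2π×0.0329×4.62) = 0.1707 K/W
R_outer film = 1/(h_o·2πr_oL) = 1/(8.68×2π×0.1662×4.62) = 0.02388 K/W
R_total = 0.6927 K/W
Q = ΔT/R_total = 74/0.6927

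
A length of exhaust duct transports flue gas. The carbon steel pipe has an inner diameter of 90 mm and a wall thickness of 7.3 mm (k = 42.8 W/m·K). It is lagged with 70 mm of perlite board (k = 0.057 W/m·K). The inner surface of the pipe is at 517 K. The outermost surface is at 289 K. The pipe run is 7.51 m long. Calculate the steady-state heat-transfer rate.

Per-layer cylindrical resistances, series-summed:
R_carbon steel pipe wall = ln(52.3/45)/(2π×42.8×7.51) = 7.444×10^-5 K/W
R_perlite board = ln(122.3/52.3)/(2π×0.057×7.51) = 0.3158 K/W
R_total = 0.3159 K/W
Q = ΔT/R_total = 228/0.3159

Q ≈ 722 W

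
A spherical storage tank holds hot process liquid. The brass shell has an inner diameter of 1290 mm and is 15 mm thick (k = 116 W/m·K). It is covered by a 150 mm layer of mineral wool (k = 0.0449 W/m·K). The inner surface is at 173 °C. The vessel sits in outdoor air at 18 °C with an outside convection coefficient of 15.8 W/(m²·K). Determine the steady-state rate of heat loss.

Spherical conduction: R = (1/r_in − 1/r_out)/(4πk) per layer; series-sum.
R_brass shell = (1/0.645 − 1/0.66)/(4π×116) = 2.417×10^-5 K/W
R_mineral wool = (1/0.66 − 1/0.81)/(4π×0.0449) = 0.4973 K/W
R_outer film = 1/(h·4πr_o²) = 1/(15.8×4π×0.81²) = 0.007676 K/W
R_total = 0.505 K/W
Q = ΔT/R_total = 155/0.505

Q ≈ 307 W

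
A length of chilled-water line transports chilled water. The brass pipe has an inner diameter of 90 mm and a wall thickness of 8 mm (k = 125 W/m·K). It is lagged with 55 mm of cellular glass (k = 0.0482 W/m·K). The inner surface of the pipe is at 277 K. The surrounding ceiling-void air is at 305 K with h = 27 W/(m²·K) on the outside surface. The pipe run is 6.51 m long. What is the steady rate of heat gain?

Treating each annulus and film as a series resistance:
R_brass pipe wall = ln(53/45)/(2π×125×6.51) = 3.2×10^-5 K/W
R_cellular glass = ln(108/53)/(2π×0.0482×6.51) = 0.3611 K/W
R_outer film = 1/(h_o·2πr_oL) = 1/(27×2π×0.108×6.51) = 0.008384 K/W
R_total = 0.3695 K/W
Q = ΔT/R_total = 28/0.3695

Q ≈ 75.8 W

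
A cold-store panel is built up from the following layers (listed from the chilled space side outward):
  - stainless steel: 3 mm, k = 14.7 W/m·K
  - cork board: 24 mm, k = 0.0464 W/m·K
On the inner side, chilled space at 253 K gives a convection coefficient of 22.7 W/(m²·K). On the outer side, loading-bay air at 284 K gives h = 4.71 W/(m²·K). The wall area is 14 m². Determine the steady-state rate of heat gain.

Model the wall as resistances in series:
R_inner film = 1/(h_i·A) = 1/(22.7×14) = 0.003147 K/W
R_stainless steel = L/(kA) = 0.003/(14.7×14) = 1.458×10^-5 K/W
R_cork board = L/(kA) = 0.024/(0.0464×14) = 0.03695 K/W
R_outer film = 1/(h_o·A) = 1/(4.71×14) = 0.01517 K/W
R_total = 0.05527 K/W
Q = ΔT / R_total = 31 / 0.05527

Q ≈ 561 W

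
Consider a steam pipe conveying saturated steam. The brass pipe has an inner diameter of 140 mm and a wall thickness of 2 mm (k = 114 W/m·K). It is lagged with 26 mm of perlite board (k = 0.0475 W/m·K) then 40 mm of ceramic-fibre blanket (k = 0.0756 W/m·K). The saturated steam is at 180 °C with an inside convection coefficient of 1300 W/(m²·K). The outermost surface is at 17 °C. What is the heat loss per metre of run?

Per-layer cylindrical resistances, series-summed:
R_inner film = 1/(h_i·2πr₁L) = 1/(1300×2π×0.07×1) = 0.001749 K/W
R_brass pipe wall = ln(72/70)/(2π×114×1) = 3.933×10^-5 K/W
R_perlite board = ln(98/72)/(2π×0.0475×1) = 1.033 K/W
R_ceramic-fibre blanket = ln(138/98)/(2π×0.0756×1) = 0.7206 K/W
R_total = 1.755 K/W
Q = ΔT/R_total = 163/1.755

q′ ≈ 92.9 W/m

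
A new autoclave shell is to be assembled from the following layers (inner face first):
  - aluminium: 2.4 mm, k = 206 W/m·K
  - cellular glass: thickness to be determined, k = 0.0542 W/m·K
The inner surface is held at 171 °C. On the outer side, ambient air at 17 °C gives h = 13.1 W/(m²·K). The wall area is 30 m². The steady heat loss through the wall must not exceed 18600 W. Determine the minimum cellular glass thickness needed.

Using the resistance-network approach (series):
R_aluminium = L/(kA) = 0.0024/(206×30) = 3.883×10^-7 K/W
R_outer film = 1/(h_o·A) = 1/(13.1×30) = 0.002545 K/W
Sum of the known resistances R_other = 0.002545 K/W
Required total resistance R_tot = ΔT/Q_allow = 154/18600 = 0.00828 K/W
R_cellular glass = R_tot − R_other = 0.005735 K/W
L = R·k·A = 0.005735×0.0542×30

L ≈ 9.32 mm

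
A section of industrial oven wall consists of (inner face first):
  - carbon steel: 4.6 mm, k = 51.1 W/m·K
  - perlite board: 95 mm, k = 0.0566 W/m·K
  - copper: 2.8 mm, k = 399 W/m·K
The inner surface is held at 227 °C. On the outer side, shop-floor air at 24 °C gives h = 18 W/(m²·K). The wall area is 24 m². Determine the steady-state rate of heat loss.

Using the resistance-network approach (series):
R_carbon steel = L/(kA) = 0.0046/(51.1×24) = 3.751×10^-6 K/W
R_perlite board = L/(kA) = 0.095/(0.0566×24) = 0.06994 K/W
R_copper = L/(kA) = 0.0028/(399×24) = 2.924×10^-7 K/W
R_outer film = 1/(h_o·A) = 1/(18×24) = 0.002315 K/W
R_total = 0.07225 K/W
Q = ΔT / R_total = 203 / 0.07225

Q ≈ 2810 W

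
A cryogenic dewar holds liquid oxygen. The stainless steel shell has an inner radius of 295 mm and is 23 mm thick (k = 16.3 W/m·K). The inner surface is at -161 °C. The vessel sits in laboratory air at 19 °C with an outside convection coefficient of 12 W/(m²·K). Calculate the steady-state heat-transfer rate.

Spherical conduction: R = (1/r_in − 1/r_out)/(4πk) per layer; series-sum.
R_stainless steel shell = (1/0.295 − 1/0.318)/(4π×16.3) = 0.001197 K/W
R_outer film = 1/(h·4πr_o²) = 1/(12×4π×0.318²) = 0.06558 K/W
R_total = 0.06677 K/W
Q = ΔT/R_total = 180/0.06677

Q ≈ 2700 W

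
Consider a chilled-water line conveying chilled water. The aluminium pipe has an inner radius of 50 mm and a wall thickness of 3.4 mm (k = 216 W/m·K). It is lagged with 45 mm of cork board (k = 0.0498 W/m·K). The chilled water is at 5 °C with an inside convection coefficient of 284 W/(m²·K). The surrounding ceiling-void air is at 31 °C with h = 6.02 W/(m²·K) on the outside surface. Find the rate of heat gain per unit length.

Treating each annulus and film as a series resistance:
R_inner film = 1/(h_i·2πr₁L) = 1/(284×2π×0.05×1) = 0.01121 K/W
R_aluminium pipe wall = ln(53.4/50)/(2π×216×1) = 4.847×10^-5 K/W
R_cork board = ln(98.4/53.4)/(2π×0.0498×1) = 1.953 K/W
R_outer film = 1/(h_o·2πr_oL) = 1/(6.02×2π×0.0984×1) = 0.2687 K/W
R_total = 2.233 K/W
Q = ΔT/R_total = 26/2.233

q′ ≈ 11.6 W/m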